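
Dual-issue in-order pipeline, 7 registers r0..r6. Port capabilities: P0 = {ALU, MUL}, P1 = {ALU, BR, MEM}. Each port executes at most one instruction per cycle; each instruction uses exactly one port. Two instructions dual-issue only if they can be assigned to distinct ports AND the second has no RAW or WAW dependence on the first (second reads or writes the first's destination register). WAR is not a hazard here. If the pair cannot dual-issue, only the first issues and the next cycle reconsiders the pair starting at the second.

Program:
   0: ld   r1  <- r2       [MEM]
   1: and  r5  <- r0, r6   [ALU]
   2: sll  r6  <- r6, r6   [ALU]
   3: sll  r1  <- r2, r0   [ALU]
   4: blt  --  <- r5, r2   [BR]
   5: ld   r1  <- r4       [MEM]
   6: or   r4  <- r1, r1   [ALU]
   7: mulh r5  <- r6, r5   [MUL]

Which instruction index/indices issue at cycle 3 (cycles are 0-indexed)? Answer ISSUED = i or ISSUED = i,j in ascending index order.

ISSUED = 5

  cy0 -> i0/i1 (ld.MEM and.ALU) pair
  cy1 -> i2/i3 (sll.ALU sll.ALU) pair
  cy2 -> i4 (blt.BR) no-port BR/MEM
  cy3 -> i5 (ld.MEM) RAW r1
  cy4 -> i6/i7 (or.ALU mulh.MUL) pair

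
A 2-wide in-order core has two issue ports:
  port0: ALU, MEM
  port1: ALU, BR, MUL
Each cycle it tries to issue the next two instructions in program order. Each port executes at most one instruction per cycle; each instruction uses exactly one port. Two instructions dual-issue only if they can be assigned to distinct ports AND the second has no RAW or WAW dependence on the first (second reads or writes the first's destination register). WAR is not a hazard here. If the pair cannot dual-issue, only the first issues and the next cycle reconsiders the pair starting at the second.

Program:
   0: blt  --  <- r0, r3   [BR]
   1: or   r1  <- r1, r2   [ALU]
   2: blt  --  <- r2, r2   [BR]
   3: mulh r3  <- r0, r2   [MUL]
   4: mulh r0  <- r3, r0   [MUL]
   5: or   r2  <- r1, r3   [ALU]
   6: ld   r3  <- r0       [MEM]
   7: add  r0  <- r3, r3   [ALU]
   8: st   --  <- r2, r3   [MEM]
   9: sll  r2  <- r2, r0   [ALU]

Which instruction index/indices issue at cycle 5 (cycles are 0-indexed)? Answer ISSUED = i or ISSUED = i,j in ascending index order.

ISSUED = 7,8

0. blt.BR+or.ALU @i0/i1  | 2-wide
1. blt.BR @i2  | no-port BR/MUL
2. mulh.MUL @i3  | no-port MUL/MUL
3. mulh.MUL+or.ALU @i4/i5  | 2-wide
4. ld.MEM @i6  | RAW r3
5. add.ALU+st.MEM @i7/i8  | 2-wide
6. sll.ALU @i9  | tail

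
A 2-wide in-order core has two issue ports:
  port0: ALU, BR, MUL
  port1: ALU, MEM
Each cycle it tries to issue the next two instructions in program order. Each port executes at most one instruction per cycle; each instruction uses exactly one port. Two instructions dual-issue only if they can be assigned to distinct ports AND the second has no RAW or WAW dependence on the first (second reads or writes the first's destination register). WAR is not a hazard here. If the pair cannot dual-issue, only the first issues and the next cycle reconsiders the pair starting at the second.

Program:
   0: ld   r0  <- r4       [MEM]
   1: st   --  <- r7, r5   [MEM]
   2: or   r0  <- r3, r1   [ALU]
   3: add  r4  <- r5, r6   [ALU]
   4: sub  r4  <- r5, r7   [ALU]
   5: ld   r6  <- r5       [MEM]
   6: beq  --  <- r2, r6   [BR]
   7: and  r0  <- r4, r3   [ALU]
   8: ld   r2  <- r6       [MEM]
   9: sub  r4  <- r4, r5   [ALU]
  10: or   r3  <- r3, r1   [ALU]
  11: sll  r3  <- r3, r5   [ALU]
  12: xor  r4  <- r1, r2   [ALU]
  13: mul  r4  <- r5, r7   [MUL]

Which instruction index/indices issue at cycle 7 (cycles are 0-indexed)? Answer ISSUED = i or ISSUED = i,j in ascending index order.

ISSUED = 11,12

c0: i0 ld  no-port MEM/MEM
c1: i1/i2 st or  pair
c2: i3 add  WAW r4
c3: i4/i5 sub ld  pair
c4: i6/i7 beq and  pair
c5: i8/i9 ld sub  pair
c6: i10 or  RAW+WAW r3
c7: i11/i12 sll xor  pair
c8: i13 mul  tail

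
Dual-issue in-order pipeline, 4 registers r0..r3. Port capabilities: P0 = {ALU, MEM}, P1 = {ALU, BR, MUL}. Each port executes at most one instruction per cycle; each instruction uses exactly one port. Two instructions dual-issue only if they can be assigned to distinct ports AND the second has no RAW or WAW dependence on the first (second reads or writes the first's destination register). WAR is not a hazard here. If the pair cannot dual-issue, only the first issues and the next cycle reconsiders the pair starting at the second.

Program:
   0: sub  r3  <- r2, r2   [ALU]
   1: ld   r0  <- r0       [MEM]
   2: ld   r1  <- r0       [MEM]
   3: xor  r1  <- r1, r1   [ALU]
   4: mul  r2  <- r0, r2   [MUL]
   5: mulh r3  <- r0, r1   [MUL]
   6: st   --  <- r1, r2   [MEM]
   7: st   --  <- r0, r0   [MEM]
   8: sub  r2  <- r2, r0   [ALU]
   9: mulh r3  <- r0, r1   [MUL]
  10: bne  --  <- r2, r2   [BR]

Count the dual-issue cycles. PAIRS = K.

0. sub/ld @i0&i1  | pair
1. ld @i2  | RAW+WAW r1
2. xor/mul @i3&i4  | pair
3. mulh/st @i5&i6  | pair
4. st/sub @i7&i8  | pair
5. mulh @i9  | no-port MUL/BR
6. bne @i10  | tail

PAIRS = 4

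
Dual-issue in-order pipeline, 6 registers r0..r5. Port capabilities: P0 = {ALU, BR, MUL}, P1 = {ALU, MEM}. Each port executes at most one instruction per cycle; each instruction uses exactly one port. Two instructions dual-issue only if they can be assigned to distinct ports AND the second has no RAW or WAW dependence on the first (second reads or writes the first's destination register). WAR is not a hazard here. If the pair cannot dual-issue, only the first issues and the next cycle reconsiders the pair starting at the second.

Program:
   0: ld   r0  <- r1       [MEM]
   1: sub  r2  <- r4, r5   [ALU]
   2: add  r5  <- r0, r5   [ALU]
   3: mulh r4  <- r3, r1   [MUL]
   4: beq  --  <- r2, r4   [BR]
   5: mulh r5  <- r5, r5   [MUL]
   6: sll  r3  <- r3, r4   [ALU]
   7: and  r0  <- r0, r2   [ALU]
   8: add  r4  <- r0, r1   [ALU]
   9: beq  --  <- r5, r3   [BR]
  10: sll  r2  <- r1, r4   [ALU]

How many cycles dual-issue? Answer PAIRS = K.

PAIRS = 4

#0 head=0: ld/sub i0&i1 2-wide
#1 head=2: add/mulh i2&i3 2-wide
#2 head=4: beq i4 no-port BR/MUL
#3 head=5: mulh/sll i5&i6 2-wide
#4 head=7: and i7 RAW r0
#5 head=8: add/beq i8&i9 2-wide
#6 head=10: sll i10 tail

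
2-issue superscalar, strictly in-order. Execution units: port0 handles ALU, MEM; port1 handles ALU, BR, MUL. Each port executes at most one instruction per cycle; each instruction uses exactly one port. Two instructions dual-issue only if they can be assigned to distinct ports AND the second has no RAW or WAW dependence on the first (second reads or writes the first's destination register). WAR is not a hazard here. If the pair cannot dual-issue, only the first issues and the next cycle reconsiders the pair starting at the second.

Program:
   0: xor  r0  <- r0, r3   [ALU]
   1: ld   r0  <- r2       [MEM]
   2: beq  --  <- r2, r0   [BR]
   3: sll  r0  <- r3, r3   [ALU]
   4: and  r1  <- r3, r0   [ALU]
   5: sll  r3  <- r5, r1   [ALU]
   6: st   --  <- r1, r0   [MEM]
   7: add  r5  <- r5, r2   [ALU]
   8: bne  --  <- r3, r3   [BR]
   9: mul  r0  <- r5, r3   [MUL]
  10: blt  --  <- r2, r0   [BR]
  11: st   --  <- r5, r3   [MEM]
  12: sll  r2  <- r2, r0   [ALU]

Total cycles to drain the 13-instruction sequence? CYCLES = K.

#0 head=0: xor i0 WAW r0
#1 head=1: ld i1 RAW r0
#2 head=2: beq/sll i2,i3 2-wide
#3 head=4: and i4 RAW r1
#4 head=5: sll/st i5,i6 2-wide
#5 head=7: add/bne i7,i8 2-wide
#6 head=9: mul i9 no-port MUL/BR
#7 head=10: blt/st i10,i11 2-wide
#8 head=12: sll i12 tail

CYCLES = 9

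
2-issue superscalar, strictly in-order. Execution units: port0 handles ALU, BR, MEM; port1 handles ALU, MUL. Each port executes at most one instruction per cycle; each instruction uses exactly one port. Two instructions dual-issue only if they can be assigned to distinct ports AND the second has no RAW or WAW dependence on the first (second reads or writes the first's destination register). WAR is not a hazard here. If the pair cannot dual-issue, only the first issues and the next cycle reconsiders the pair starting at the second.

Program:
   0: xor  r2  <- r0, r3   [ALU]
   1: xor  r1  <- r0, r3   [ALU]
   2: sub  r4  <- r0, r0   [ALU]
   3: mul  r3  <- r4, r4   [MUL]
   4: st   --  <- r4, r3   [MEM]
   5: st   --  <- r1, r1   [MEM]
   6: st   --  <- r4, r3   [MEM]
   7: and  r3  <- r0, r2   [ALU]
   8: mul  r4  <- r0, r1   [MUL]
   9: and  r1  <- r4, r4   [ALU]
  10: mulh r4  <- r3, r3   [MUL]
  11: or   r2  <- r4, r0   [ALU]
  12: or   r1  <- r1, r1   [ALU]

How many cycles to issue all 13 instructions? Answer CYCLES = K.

CYCLES = 9

c0: i0&i1 xor+xor  2-wide
c1: i2 sub  RAW r4
c2: i3 mul  RAW r3
c3: i4 st  no-port MEM/MEM
c4: i5 st  no-port MEM/MEM
c5: i6&i7 st+and  2-wide
c6: i8 mul  RAW r4
c7: i9&i10 and+mulh  2-wide
c8: i11&i12 or+or  2-wide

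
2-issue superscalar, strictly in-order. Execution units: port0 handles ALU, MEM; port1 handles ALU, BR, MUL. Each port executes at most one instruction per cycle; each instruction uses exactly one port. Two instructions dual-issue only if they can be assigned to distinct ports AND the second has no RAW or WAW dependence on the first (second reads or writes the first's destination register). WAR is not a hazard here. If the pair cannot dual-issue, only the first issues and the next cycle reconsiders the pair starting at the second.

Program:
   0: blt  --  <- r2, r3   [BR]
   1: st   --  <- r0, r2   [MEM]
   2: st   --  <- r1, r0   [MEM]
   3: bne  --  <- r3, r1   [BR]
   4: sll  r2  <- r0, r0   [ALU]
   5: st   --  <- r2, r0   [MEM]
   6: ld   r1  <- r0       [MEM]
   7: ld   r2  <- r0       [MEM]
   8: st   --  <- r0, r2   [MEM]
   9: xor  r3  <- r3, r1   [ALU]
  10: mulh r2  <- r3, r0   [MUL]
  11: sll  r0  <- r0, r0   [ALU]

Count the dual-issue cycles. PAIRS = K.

t=0 i0+i1:blt.BR/st.MEM ; dual
t=1 i2+i3:st.MEM/bne.BR ; dual
t=2 i4:sll.ALU ; RAW r2
t=3 i5:st.MEM ; no-port MEM/MEM
t=4 i6:ld.MEM ; no-port MEM/MEM
t=5 i7:ld.MEM ; no-port MEM/MEM
t=6 i8+i9:st.MEM/xor.ALU ; dual
t=7 i10+i11:mulh.MUL/sll.ALU ; dual

PAIRS = 4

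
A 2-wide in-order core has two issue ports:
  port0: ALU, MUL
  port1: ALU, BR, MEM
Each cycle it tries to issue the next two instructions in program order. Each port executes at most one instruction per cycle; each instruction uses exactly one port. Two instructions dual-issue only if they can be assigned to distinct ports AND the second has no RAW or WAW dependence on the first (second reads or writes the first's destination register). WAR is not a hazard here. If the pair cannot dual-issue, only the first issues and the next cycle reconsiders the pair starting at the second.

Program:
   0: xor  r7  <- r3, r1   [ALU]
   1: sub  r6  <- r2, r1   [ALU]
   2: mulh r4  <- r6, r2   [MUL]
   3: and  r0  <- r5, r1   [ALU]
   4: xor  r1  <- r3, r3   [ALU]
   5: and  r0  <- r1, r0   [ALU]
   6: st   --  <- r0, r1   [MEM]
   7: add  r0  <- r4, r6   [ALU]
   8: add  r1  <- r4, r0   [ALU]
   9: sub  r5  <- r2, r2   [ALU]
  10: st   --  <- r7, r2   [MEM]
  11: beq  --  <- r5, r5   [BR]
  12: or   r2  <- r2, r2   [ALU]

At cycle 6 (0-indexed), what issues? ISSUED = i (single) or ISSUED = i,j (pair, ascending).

c0: i0,i1 xor.ALU/sub.ALU  pair
c1: i2,i3 mulh.MUL/and.ALU  pair
c2: i4 xor.ALU  RAW r1
c3: i5 and.ALU  RAW r0
c4: i6,i7 st.MEM/add.ALU  pair
c5: i8,i9 add.ALU/sub.ALU  pair
c6: i10 st.MEM  no-port MEM/BR
c7: i11,i12 beq.BR/or.ALU  pair

ISSUED = 10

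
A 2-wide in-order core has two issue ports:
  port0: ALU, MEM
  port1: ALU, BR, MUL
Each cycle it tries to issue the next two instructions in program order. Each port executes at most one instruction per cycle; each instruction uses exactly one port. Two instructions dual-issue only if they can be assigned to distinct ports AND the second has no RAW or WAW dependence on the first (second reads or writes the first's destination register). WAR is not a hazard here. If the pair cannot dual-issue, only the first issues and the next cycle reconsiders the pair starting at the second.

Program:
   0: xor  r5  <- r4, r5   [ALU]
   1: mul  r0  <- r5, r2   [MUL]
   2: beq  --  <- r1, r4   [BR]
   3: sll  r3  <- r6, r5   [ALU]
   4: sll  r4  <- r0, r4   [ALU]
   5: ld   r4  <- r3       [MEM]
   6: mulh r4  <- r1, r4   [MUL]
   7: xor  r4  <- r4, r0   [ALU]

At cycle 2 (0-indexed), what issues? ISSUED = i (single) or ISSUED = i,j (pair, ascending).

ISSUED = 2,3

c0: i0 xor  RAW r5
c1: i1 mul  no-port MUL/BR
c2: i2,i3 beq+sll  dual
c3: i4 sll  WAW r4
c4: i5 ld  RAW+WAW r4
c5: i6 mulh  RAW+WAW r4
c6: i7 xor  tail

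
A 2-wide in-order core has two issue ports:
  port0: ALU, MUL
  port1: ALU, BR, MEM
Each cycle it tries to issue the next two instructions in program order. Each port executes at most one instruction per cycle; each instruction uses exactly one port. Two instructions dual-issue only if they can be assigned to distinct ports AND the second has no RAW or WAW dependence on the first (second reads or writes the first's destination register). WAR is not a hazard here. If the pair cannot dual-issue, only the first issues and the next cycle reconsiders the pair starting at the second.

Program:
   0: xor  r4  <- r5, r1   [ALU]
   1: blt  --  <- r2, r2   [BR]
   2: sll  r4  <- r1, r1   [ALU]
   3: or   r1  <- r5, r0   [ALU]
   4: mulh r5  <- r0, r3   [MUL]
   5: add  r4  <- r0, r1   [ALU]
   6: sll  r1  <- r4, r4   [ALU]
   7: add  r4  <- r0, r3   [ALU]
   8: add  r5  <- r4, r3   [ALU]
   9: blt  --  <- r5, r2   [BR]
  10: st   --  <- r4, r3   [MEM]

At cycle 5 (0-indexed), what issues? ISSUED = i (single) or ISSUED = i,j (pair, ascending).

ISSUED = 9

  cy0 -> i0,i1 (xor/blt) dual
  cy1 -> i2,i3 (sll/or) dual
  cy2 -> i4,i5 (mulh/add) dual
  cy3 -> i6,i7 (sll/add) dual
  cy4 -> i8 (add) RAW r5
  cy5 -> i9 (blt) no-port BR/MEM
  cy6 -> i10 (st) tail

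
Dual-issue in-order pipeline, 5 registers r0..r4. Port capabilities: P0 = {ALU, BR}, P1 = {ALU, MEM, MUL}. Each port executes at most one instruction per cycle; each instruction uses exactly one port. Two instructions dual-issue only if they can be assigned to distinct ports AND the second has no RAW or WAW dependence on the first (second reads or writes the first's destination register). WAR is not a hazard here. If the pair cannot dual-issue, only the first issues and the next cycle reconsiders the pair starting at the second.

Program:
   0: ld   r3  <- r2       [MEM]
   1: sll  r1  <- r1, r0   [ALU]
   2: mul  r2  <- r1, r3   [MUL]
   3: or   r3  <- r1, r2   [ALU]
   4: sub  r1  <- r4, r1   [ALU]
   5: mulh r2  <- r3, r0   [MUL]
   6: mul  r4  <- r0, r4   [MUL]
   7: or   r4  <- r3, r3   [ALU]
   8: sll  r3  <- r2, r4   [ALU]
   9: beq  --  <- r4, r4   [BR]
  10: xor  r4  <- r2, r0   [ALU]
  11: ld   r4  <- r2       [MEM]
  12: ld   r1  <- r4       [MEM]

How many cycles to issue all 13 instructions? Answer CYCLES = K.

#0 head=0: ld.MEM+sll.ALU i0,i1 dual
#1 head=2: mul.MUL i2 RAW r2
#2 head=3: or.ALU+sub.ALU i3,i4 dual
#3 head=5: mulh.MUL i5 no-port MUL/MUL
#4 head=6: mul.MUL i6 WAW r4
#5 head=7: or.ALU i7 RAW r4
#6 head=8: sll.ALU+beq.BR i8,i9 dual
#7 head=10: xor.ALU i10 WAW r4
#8 head=11: ld.MEM i11 no-port MEM/MEM
#9 head=12: ld.MEM i12 tail

CYCLES = 10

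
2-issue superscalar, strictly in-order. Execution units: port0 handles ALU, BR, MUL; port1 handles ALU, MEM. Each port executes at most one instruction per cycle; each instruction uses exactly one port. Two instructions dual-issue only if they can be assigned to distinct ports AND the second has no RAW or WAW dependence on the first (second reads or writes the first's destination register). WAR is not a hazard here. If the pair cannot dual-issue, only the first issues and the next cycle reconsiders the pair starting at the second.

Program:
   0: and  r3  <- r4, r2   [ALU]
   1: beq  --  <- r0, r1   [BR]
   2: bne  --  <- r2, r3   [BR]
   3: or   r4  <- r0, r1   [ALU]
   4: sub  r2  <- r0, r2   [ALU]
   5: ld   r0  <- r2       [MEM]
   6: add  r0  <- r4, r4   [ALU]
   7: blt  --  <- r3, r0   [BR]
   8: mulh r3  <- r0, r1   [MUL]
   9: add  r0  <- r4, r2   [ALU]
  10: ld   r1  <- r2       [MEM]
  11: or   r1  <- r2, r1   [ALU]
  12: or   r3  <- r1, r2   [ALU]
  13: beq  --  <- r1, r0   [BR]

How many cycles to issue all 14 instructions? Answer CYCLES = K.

CYCLES = 10

0. and/beq @i0/i1  | pair
1. bne/or @i2/i3  | pair
2. sub @i4  | RAW r2
3. ld @i5  | WAW r0
4. add @i6  | RAW r0
5. blt @i7  | no-port BR/MUL
6. mulh/add @i8/i9  | pair
7. ld @i10  | RAW+WAW r1
8. or @i11  | RAW r1
9. or/beq @i12/i13  | pair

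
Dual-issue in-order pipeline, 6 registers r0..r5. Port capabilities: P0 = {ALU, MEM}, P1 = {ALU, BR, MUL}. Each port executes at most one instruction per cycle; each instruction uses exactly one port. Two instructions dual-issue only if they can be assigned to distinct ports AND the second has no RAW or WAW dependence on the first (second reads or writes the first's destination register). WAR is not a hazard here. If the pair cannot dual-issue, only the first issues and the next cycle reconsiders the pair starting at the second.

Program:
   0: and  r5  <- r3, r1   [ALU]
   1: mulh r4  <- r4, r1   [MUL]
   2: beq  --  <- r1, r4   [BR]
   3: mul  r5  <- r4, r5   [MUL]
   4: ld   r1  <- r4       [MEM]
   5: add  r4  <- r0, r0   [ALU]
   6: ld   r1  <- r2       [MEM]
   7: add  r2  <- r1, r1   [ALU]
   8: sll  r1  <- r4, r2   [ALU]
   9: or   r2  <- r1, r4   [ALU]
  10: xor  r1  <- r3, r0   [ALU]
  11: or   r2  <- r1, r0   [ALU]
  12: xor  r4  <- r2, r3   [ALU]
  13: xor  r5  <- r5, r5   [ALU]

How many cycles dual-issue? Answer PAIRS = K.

t=0 i0,i1:and.ALU/mulh.MUL ; dual
t=1 i2:beq.BR ; no-port BR/MUL
t=2 i3,i4:mul.MUL/ld.MEM ; dual
t=3 i5,i6:add.ALU/ld.MEM ; dual
t=4 i7:add.ALU ; RAW r2
t=5 i8:sll.ALU ; RAW r1
t=6 i9,i10:or.ALU/xor.ALU ; dual
t=7 i11:or.ALU ; RAW r2
t=8 i12,i13:xor.ALU/xor.ALU ; dual

PAIRS = 5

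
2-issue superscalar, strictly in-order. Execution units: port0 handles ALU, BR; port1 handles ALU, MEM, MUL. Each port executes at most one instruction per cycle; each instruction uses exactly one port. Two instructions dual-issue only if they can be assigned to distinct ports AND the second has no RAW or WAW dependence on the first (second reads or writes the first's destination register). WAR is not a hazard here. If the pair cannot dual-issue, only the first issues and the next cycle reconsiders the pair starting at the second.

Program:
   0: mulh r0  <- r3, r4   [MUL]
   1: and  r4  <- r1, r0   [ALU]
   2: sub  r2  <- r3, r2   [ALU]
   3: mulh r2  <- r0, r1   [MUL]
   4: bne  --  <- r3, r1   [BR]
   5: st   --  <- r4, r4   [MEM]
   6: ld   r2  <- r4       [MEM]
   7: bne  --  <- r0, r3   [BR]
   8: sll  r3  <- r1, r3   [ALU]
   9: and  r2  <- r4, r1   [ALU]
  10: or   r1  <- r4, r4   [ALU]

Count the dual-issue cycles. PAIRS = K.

c0: i0 mulh  RAW r0
c1: i1,i2 and;sub  2-wide
c2: i3,i4 mulh;bne  2-wide
c3: i5 st  no-port MEM/MEM
c4: i6,i7 ld;bne  2-wide
c5: i8,i9 sll;and  2-wide
c6: i10 or  tail

PAIRS = 4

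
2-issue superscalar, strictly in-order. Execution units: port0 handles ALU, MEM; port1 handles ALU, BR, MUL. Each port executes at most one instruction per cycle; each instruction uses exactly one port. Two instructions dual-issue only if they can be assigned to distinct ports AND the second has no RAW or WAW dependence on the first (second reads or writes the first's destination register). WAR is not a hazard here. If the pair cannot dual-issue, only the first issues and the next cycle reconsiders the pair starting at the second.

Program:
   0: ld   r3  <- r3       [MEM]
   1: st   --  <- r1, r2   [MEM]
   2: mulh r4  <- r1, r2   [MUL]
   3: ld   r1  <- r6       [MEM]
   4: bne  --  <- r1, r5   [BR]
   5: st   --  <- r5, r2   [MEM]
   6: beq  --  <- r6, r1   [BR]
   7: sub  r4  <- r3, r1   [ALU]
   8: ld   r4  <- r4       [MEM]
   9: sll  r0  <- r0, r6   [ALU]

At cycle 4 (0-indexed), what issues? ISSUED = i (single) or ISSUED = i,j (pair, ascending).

ISSUED = 6,7

  cy0 -> i0 (ld.MEM) no-port MEM/MEM
  cy1 -> i1,i2 (st.MEM mulh.MUL) pair
  cy2 -> i3 (ld.MEM) RAW r1
  cy3 -> i4,i5 (bne.BR st.MEM) pair
  cy4 -> i6,i7 (beq.BR sub.ALU) pair
  cy5 -> i8,i9 (ld.MEM sll.ALU) pair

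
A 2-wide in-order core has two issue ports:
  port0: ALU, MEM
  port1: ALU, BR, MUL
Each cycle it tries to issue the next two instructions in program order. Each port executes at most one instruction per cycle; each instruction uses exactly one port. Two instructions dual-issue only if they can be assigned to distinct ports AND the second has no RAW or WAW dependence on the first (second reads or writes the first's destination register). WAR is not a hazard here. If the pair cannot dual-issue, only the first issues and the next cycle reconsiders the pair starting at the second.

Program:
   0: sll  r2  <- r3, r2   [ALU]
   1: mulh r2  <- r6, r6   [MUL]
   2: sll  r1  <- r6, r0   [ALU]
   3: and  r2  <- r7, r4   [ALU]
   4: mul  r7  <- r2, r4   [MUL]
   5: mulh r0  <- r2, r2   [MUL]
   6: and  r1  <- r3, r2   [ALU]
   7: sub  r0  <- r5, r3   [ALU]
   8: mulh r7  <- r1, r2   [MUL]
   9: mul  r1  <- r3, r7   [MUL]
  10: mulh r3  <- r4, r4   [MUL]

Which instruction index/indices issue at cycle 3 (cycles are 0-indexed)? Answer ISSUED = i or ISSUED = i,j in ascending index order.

ISSUED = 4

t=0 i0:sll ; WAW r2
t=1 i1,i2:mulh/sll ; 2-wide
t=2 i3:and ; RAW r2
t=3 i4:mul ; no-port MUL/MUL
t=4 i5,i6:mulh/and ; 2-wide
t=5 i7,i8:sub/mulh ; 2-wide
t=6 i9:mul ; no-port MUL/MUL
t=7 i10:mulh ; tail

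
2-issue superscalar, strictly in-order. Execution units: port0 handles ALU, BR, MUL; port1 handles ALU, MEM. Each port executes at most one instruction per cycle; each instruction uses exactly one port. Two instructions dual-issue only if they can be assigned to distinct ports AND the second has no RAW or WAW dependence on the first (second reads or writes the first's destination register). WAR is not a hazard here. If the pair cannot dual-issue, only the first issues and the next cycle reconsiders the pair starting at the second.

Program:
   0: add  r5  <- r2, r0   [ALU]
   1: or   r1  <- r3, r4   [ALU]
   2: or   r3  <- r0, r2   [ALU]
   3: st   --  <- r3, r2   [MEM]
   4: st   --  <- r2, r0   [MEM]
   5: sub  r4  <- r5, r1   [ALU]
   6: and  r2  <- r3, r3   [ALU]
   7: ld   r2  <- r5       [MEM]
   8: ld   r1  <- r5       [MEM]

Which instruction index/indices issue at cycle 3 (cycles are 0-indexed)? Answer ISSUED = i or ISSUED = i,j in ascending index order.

[0] i0&i1  add or  -- 2-wide
[1] i2  or  -- RAW r3
[2] i3  st  -- no-port MEM/MEM
[3] i4&i5  st sub  -- 2-wide
[4] i6  and  -- WAW r2
[5] i7  ld  -- no-port MEM/MEM
[6] i8  ld  -- tail

ISSUED = 4,5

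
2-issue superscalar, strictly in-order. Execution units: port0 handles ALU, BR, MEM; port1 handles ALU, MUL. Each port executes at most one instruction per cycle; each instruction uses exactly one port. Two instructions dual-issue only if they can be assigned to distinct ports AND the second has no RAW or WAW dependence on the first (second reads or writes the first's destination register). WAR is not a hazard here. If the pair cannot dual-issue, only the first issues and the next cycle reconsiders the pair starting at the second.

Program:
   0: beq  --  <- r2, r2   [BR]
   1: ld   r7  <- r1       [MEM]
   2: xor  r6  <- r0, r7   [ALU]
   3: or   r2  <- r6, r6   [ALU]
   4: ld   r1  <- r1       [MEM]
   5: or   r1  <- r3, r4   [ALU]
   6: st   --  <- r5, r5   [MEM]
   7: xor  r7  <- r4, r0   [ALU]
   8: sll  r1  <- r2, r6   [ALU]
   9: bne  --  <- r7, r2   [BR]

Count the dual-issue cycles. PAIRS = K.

  cy0 -> i0 (beq) no-port BR/MEM
  cy1 -> i1 (ld) RAW r7
  cy2 -> i2 (xor) RAW r6
  cy3 -> i3&i4 (or/ld) 2-wide
  cy4 -> i5&i6 (or/st) 2-wide
  cy5 -> i7&i8 (xor/sll) 2-wide
  cy6 -> i9 (bne) tail

PAIRS = 3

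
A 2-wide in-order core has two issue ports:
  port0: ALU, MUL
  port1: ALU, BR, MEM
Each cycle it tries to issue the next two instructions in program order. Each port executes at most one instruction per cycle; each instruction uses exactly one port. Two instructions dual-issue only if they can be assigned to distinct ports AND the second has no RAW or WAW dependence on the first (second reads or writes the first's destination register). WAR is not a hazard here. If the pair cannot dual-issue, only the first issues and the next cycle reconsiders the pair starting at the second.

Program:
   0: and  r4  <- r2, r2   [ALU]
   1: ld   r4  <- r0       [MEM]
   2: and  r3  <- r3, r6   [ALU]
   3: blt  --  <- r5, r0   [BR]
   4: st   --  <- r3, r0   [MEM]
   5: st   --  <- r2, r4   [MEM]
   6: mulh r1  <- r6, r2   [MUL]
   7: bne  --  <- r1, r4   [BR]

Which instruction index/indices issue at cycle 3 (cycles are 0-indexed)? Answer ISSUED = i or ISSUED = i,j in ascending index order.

ISSUED = 4

0. and @i0  | WAW r4
1. ld/and @i1&i2  | 2-wide
2. blt @i3  | no-port BR/MEM
3. st @i4  | no-port MEM/MEM
4. st/mulh @i5&i6  | 2-wide
5. bne @i7  | tail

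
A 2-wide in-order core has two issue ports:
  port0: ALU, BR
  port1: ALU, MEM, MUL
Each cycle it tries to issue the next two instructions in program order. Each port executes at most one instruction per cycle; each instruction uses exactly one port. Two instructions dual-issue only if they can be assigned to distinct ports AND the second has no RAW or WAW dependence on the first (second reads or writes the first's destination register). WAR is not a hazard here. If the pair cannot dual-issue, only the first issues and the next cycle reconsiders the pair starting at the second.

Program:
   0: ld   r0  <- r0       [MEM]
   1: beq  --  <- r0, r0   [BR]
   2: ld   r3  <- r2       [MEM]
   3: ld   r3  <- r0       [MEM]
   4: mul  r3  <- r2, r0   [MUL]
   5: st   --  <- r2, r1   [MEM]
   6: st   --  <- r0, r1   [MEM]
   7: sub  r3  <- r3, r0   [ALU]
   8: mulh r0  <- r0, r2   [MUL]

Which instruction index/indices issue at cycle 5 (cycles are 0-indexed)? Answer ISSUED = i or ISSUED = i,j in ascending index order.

[0] i0  ld  -- RAW r0
[1] i1&i2  beq+ld  -- pair
[2] i3  ld  -- no-port MEM/MUL
[3] i4  mul  -- no-port MUL/MEM
[4] i5  st  -- no-port MEM/MEM
[5] i6&i7  st+sub  -- pair
[6] i8  mulh  -- tail

ISSUED = 6,7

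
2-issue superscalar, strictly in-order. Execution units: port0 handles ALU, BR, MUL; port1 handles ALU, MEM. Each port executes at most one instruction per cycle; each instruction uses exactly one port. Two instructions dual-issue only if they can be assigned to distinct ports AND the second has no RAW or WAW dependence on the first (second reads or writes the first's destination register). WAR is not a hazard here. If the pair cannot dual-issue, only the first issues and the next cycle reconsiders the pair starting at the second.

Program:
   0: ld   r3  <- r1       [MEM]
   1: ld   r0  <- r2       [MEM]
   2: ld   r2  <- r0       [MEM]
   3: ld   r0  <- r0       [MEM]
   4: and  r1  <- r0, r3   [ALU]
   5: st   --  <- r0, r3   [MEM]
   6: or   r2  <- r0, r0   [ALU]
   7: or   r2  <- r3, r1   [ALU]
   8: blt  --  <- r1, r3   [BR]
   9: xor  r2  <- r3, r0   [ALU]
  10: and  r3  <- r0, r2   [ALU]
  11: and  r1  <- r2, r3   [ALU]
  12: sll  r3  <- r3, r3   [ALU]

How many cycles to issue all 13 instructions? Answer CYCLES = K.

t=0 i0:ld.MEM ; no-port MEM/MEM
t=1 i1:ld.MEM ; no-port MEM/MEM
t=2 i2:ld.MEM ; no-port MEM/MEM
t=3 i3:ld.MEM ; RAW r0
t=4 i4,i5:and.ALU/st.MEM ; pair
t=5 i6:or.ALU ; WAW r2
t=6 i7,i8:or.ALU/blt.BR ; pair
t=7 i9:xor.ALU ; RAW r2
t=8 i10:and.ALU ; RAW r3
t=9 i11,i12:and.ALU/sll.ALU ; pair

CYCLES = 10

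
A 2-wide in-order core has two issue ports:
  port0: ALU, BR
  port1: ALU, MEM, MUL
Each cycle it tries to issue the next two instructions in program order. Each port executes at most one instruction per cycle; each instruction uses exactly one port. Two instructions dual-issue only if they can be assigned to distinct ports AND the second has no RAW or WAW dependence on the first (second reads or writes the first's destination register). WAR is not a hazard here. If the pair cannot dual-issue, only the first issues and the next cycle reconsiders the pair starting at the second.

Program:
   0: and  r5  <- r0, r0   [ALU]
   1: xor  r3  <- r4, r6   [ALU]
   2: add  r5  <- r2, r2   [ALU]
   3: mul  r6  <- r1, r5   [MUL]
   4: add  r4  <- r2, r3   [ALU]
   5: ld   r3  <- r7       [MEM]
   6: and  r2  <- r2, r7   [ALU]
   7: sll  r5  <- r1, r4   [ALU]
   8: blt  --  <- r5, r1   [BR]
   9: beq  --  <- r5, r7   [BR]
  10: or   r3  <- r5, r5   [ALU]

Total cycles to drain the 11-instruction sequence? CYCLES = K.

CYCLES = 7

#0 head=0: and+xor i0&i1 pair
#1 head=2: add i2 RAW r5
#2 head=3: mul+add i3&i4 pair
#3 head=5: ld+and i5&i6 pair
#4 head=7: sll i7 RAW r5
#5 head=8: blt i8 no-port BR/BR
#6 head=9: beq+or i9&i10 pair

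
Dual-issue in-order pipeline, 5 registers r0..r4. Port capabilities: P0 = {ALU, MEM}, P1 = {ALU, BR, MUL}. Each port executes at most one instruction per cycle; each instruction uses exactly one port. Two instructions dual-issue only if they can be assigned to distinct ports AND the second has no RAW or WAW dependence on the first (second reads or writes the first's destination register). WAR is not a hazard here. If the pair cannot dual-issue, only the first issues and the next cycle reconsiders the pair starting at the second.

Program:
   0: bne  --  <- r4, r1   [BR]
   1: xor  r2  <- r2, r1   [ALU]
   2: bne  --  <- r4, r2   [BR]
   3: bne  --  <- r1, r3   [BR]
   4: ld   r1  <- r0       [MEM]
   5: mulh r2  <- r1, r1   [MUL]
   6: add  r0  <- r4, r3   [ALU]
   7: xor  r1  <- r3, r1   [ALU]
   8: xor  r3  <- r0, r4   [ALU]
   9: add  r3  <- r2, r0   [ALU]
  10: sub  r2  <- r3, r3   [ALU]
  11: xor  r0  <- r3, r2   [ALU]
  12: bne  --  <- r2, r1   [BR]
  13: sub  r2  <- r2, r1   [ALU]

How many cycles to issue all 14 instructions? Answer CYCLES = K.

CYCLES = 9

#0 head=0: bne.BR xor.ALU i0/i1 dual
#1 head=2: bne.BR i2 no-port BR/BR
#2 head=3: bne.BR ld.MEM i3/i4 dual
#3 head=5: mulh.MUL add.ALU i5/i6 dual
#4 head=7: xor.ALU xor.ALU i7/i8 dual
#5 head=9: add.ALU i9 RAW r3
#6 head=10: sub.ALU i10 RAW r2
#7 head=11: xor.ALU bne.BR i11/i12 dual
#8 head=13: sub.ALU i13 tail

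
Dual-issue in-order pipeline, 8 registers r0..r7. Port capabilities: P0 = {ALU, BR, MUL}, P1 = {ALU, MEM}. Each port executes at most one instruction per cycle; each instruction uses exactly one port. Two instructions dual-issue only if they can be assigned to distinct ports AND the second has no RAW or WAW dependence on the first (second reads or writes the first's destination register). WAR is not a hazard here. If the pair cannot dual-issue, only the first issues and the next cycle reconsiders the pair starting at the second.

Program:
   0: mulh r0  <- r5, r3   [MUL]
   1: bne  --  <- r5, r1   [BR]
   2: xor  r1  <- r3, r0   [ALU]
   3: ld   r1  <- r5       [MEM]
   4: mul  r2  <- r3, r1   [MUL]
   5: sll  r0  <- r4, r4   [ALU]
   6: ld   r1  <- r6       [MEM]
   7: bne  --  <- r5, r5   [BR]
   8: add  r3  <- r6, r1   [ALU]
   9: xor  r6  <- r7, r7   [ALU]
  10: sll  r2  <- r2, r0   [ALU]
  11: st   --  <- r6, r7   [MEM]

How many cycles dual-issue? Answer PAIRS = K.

PAIRS = 5

[0] i0  mulh.MUL  -- no-port MUL/BR
[1] i1+i2  bne.BR xor.ALU  -- pair
[2] i3  ld.MEM  -- RAW r1
[3] i4+i5  mul.MUL sll.ALU  -- pair
[4] i6+i7  ld.MEM bne.BR  -- pair
[5] i8+i9  add.ALU xor.ALU  -- pair
[6] i10+i11  sll.ALU st.MEM  -- pair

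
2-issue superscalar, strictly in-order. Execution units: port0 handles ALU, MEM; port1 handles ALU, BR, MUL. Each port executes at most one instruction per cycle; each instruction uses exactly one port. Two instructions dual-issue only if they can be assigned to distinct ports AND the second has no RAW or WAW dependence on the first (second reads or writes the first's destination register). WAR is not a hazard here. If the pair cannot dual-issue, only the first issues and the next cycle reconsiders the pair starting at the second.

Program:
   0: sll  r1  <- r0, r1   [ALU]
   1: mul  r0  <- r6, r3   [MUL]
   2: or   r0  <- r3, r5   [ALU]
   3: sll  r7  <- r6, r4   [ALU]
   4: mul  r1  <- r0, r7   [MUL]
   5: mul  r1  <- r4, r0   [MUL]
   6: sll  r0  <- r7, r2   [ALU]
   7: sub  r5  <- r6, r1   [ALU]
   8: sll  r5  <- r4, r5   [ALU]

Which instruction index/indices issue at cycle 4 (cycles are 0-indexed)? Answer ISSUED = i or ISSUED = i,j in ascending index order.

[0] i0&i1  sll.ALU+mul.MUL  -- dual
[1] i2&i3  or.ALU+sll.ALU  -- dual
[2] i4  mul.MUL  -- no-port MUL/MUL
[3] i5&i6  mul.MUL+sll.ALU  -- dual
[4] i7  sub.ALU  -- RAW+WAW r5
[5] i8  sll.ALU  -- tail

ISSUED = 7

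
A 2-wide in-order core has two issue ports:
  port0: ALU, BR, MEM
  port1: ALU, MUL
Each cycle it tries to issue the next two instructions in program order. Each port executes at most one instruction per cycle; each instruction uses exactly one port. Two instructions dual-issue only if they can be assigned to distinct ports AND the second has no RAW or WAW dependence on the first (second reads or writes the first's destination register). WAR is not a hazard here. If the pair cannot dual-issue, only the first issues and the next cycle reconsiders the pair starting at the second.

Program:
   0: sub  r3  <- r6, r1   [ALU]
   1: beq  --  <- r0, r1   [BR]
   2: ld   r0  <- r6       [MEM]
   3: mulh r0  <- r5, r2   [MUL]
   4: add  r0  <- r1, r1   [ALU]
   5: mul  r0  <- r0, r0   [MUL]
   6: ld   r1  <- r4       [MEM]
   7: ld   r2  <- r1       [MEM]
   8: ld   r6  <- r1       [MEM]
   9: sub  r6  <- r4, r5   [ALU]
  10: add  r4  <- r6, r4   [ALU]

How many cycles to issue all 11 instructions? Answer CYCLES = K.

CYCLES = 9

[0] i0+i1  sub.ALU;beq.BR  -- 2-wide
[1] i2  ld.MEM  -- WAW r0
[2] i3  mulh.MUL  -- WAW r0
[3] i4  add.ALU  -- RAW+WAW r0
[4] i5+i6  mul.MUL;ld.MEM  -- 2-wide
[5] i7  ld.MEM  -- no-port MEM/MEM
[6] i8  ld.MEM  -- WAW r6
[7] i9  sub.ALU  -- RAW r6
[8] i10  add.ALU  -- tail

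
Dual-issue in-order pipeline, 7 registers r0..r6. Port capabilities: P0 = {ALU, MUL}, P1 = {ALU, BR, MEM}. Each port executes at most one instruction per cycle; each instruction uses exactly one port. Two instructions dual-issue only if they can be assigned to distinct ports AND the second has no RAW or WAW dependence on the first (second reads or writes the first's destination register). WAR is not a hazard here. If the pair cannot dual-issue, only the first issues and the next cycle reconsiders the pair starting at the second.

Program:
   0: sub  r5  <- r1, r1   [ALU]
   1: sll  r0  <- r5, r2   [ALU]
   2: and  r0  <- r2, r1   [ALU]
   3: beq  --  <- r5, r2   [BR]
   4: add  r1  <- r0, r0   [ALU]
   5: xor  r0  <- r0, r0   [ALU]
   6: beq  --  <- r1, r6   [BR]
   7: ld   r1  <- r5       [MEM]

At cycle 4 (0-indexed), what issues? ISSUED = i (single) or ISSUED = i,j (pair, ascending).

ISSUED = 6

c0: i0 sub  RAW r5
c1: i1 sll  WAW r0
c2: i2&i3 and beq  2-wide
c3: i4&i5 add xor  2-wide
c4: i6 beq  no-port BR/MEM
c5: i7 ld  tail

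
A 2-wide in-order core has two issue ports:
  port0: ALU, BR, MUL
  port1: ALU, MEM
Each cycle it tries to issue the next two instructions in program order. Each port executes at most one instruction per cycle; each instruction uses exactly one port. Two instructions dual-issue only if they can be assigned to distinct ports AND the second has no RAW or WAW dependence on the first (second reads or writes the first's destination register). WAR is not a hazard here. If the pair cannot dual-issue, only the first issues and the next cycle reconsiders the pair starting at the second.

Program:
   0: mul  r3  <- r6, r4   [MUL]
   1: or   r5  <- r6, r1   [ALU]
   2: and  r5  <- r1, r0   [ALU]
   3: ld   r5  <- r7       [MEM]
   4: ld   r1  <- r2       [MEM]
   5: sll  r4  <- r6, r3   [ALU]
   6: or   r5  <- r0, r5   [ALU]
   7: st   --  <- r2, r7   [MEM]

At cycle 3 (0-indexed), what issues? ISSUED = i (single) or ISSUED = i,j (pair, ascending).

ISSUED = 4,5

c0: i0/i1 mul.MUL+or.ALU  2-wide
c1: i2 and.ALU  WAW r5
c2: i3 ld.MEM  no-port MEM/MEM
c3: i4/i5 ld.MEM+sll.ALU  2-wide
c4: i6/i7 or.ALU+st.MEM  2-wide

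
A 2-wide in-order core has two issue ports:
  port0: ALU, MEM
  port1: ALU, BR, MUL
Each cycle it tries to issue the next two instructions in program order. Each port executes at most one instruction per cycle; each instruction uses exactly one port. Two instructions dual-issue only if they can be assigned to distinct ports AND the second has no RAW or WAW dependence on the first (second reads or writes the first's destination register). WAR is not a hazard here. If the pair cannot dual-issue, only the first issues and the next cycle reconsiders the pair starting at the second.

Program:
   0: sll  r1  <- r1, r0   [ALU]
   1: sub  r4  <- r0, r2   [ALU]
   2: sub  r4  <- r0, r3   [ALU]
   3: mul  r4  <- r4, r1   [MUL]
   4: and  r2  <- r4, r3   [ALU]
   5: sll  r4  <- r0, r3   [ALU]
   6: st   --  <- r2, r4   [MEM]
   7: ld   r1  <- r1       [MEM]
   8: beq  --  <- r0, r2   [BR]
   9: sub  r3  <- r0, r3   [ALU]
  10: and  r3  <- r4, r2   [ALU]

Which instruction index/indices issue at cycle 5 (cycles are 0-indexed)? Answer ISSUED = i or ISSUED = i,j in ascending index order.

ISSUED = 7,8

[0] i0,i1  sll/sub  -- 2-wide
[1] i2  sub  -- RAW+WAW r4
[2] i3  mul  -- RAW r4
[3] i4,i5  and/sll  -- 2-wide
[4] i6  st  -- no-port MEM/MEM
[5] i7,i8  ld/beq  -- 2-wide
[6] i9  sub  -- WAW r3
[7] i10  and  -- tail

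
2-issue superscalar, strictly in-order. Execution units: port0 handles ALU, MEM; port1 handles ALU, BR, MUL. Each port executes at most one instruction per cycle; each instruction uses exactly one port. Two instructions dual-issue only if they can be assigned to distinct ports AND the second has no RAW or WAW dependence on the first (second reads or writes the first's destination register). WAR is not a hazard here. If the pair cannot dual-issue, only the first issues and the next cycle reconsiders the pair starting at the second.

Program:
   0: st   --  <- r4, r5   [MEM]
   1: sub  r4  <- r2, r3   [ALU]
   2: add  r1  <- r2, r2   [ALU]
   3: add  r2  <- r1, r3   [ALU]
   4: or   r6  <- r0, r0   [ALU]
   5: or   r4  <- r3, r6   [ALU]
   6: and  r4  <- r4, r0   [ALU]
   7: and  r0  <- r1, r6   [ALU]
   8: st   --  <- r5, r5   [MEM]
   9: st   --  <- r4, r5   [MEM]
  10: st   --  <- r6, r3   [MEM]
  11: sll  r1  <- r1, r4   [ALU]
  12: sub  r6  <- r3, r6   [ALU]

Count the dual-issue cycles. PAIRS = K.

PAIRS = 4

t=0 i0,i1:st;sub ; dual
t=1 i2:add ; RAW r1
t=2 i3,i4:add;or ; dual
t=3 i5:or ; RAW+WAW r4
t=4 i6,i7:and;and ; dual
t=5 i8:st ; no-port MEM/MEM
t=6 i9:st ; no-port MEM/MEM
t=7 i10,i11:st;sll ; dual
t=8 i12:sub ; tail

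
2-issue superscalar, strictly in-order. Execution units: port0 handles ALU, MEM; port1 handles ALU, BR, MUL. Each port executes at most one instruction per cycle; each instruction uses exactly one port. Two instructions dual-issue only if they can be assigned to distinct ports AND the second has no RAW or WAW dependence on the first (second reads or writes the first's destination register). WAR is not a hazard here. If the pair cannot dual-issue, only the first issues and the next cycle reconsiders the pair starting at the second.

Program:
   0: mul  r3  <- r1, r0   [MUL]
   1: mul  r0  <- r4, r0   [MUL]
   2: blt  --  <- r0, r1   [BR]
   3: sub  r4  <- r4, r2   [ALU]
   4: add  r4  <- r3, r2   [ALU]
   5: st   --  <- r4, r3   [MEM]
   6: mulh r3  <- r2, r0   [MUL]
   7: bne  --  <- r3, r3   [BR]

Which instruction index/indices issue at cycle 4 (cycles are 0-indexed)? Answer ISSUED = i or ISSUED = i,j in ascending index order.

  cy0 -> i0 (mul) no-port MUL/MUL
  cy1 -> i1 (mul) no-port MUL/BR
  cy2 -> i2&i3 (blt;sub) 2-wide
  cy3 -> i4 (add) RAW r4
  cy4 -> i5&i6 (st;mulh) 2-wide
  cy5 -> i7 (bne) tail

ISSUED = 5,6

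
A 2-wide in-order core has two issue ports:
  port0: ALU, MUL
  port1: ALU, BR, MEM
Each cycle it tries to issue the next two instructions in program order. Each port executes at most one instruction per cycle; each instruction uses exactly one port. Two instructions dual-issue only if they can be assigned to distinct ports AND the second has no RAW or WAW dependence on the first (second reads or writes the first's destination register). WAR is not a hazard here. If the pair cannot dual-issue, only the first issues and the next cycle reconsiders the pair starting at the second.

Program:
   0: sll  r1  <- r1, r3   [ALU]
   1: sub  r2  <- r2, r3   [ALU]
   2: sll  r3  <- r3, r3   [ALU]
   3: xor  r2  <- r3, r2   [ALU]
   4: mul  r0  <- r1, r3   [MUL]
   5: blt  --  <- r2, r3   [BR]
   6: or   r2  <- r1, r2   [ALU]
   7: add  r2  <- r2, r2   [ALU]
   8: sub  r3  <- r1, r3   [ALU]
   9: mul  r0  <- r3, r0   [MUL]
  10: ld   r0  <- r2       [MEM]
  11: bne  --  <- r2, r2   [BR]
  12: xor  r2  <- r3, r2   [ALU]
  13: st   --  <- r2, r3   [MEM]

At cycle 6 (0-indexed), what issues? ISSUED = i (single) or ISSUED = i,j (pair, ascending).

[0] i0/i1  sll;sub  -- dual
[1] i2  sll  -- RAW r3
[2] i3/i4  xor;mul  -- dual
[3] i5/i6  blt;or  -- dual
[4] i7/i8  add;sub  -- dual
[5] i9  mul  -- WAW r0
[6] i10  ld  -- no-port MEM/BR
[7] i11/i12  bne;xor  -- dual
[8] i13  st  -- tail

ISSUED = 10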